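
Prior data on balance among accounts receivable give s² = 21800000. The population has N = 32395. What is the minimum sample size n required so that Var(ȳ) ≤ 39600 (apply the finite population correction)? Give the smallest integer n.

Without fpc, n₀ = s²/D = 21800000/39600 = 550.5051.
With fpc, (1 − n/N)·s²/n ≤ D requires n ≥ n₀/(1 + n₀/N) = 550.5051/(1 + 550.5051/32395) = 541.3064.
Rounding up, n = 542.

542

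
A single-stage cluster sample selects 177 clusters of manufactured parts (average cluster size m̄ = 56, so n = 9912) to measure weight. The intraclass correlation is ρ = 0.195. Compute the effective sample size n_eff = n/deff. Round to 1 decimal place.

deff = 1 + (56 − 1)·0.195 = 1 + 10.725 = 11.725.
n_eff = 9912 / 11.725 = 845.4.

845.4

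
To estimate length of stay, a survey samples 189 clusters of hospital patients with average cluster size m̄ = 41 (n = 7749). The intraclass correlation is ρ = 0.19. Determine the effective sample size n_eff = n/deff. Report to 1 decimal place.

deff = 1 + (41 − 1)·0.19 = 1 + 7.6 = 8.6.
n_eff = 7749 / 8.6 = 901.0.

901.0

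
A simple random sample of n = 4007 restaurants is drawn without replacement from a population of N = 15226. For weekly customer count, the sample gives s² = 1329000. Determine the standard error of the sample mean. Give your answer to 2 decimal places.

15.63

Under SRS without replacement, Var(ȳ) = (1 − f)·s²/n with f = n/N = 4007/15226 = 0.26316826.
Var(ȳ) = (1 − 0.26316826)·1329000/4007 = 0.73683174·331.66958 = 244.38467.
SE(ȳ) = √(244.38467) = 15.63.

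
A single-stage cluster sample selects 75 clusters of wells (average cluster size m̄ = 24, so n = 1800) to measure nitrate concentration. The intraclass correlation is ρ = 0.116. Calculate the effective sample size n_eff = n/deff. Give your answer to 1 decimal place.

deff = 1 + (24 − 1)·0.116 = 1 + 2.668 = 3.668.
n_eff = 1800 / 3.668 = 490.7.

490.7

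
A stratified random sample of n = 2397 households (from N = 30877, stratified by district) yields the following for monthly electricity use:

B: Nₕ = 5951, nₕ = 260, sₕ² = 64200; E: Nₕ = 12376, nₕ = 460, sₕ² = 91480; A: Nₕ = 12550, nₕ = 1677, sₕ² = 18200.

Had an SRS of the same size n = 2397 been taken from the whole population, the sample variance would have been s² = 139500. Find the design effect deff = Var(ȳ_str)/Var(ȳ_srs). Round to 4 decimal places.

0.7654

Var(ȳ_str) = Σ Wₕ²(1−fₕ)sₕ²/nₕ with Wₕ = Nₕ/30877:
  B: (5951/30877)²·(1−260/5951)·64200/260 = 8.7714223
  E: (12376/30877)²·(1−460/12376)·91480/460 = 30.7616
  A: (12550/30877)²·(1−1677/12550)·18200/1677 = 1.5533211
  → Var(ȳ_str) = 41.086343.
Var(ȳ_srs) = (1 − 2397/30877)·139500/2397 = 53.679821.
deff = 41.086343 / 53.679821 = 0.7654.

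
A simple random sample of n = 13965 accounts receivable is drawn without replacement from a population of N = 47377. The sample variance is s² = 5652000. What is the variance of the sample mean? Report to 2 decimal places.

285.43

Under SRS without replacement, Var(ȳ) = (1 − f)·s²/n with f = n/N = 13965/47377 = 0.29476328.
Var(ȳ) = (1 − 0.29476328)·5652000/13965 = 0.70523672·404.7261 = 285.42771.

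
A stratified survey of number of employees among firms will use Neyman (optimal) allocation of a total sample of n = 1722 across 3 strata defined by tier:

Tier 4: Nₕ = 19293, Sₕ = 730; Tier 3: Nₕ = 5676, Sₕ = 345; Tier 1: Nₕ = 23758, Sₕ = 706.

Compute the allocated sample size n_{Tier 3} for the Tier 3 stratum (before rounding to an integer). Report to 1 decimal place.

102.8

Neyman allocation: nₕ = n·NₕSₕ / Σⱼ NⱼSⱼ.
Σ NⱼSⱼ = 19293·730 + 5676·345 + 23758·706 = 3.2815258 × 10^7.
n_{Tier 3} = 1722·5676·345 / (3.2815258 × 10^7) = 102.8.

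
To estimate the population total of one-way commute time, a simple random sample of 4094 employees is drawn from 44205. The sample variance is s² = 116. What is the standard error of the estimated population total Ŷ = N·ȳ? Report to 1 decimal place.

Var(Ŷ) = N²·Var(ȳ) = N²·(1 − n/N)·s²/n.
f = 4094/44205 = 0.09261396; Var(ȳ) = 0.90738604·116/4094 = 0.02571001.
Var(Ŷ) = 44205² · 0.02571001 = 5.0239468 × 10^7.
SE(Ŷ) = √(5.0239468 × 10^7) = 7088.0.

7088.0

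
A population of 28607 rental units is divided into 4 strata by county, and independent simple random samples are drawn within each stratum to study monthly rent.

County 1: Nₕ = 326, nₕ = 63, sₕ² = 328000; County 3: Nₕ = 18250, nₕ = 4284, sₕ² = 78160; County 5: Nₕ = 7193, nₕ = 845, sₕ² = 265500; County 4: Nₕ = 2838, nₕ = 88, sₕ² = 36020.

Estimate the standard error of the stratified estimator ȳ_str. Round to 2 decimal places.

Var(ȳ_str) = Σₕ Wₕ²(1 − fₕ)sₕ²/nₕ with Wₕ = Nₕ/N, N = 28607.
County 1: Wₕ = 0.01139581; term = 0.01139581²·(1 − 0.19325153)·328000/63 = 0.54545887.
County 3: Wₕ = 0.63795575; term = 0.63795575²·(1 − 0.23473973)·78160/4284 = 5.6823158.
County 5: Wₕ = 0.25144195; term = 0.25144195²·(1 − 0.11747532)·265500/845 = 17.53114.
County 4: Wₕ = 0.09920649; term = 0.09920649²·(1 − 0.03100775)·36020/88 = 3.9035657.
Sum = 27.66248.
SE = √(27.66248) = 5.26.

5.26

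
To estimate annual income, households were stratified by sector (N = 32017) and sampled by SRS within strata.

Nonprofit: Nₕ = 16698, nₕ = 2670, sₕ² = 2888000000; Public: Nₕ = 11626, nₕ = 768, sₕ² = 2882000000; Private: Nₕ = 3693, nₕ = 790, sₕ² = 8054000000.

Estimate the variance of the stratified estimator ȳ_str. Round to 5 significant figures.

815900

Var(ȳ_str) = Σₕ Wₕ²(1 − fₕ)sₕ²/nₕ with Wₕ = Nₕ/N, N = 32017.
Nonprofit: Wₕ = 0.52153543; term = 0.52153543²·(1 − 0.15989939)·2888000000/2670 = 247163.8.
Public: Wₕ = 0.36311959; term = 0.36311959²·(1 − 0.06605883)·2882000000/768 = 462116.68.
Private: Wₕ = 0.11534497; term = 0.11534497²·(1 − 0.21391822)·8054000000/790 = 106622.68.
Sum = 815903.16.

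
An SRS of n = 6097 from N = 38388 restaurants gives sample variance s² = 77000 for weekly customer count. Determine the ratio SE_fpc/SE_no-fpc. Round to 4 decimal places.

0.9172

f = n/N = 6097/38388 = 0.15882567.
SE_no-fpc = √(s²/n) = 3.5537532; SE_fpc = √((1−f)s²/n) = 3.2593445.
Ratio = √(1−f) = 0.91715556.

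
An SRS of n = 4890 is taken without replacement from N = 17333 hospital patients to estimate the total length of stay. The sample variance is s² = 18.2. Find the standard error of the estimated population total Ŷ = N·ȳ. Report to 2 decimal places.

Var(Ŷ) = N²·Var(ȳ) = N²·(1 − n/N)·s²/n.
f = 4890/17333 = 0.28212081; Var(ȳ) = 0.71787919·18.2/4890 = 0.0026718612.
Var(Ŷ) = 17333² · 0.0026718612 = 802714.98.
SE(Ŷ) = √(802714.98) = 895.94.

895.94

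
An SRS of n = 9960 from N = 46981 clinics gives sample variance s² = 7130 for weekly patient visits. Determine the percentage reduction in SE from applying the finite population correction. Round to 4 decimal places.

f = n/N = 9960/46981 = 0.21200060.
SE_no-fpc = √(s²/n) = 0.84608714; SE_fpc = √((1−f)s²/n) = 0.75106589.
Ratio = √(1−f) = 0.88769331. Reduction = 100·(1 − 0.88769331) = 11.2307%.

11.2307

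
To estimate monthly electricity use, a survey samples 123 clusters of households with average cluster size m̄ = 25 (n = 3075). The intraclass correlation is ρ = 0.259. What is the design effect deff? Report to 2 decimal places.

deff = 1 + (25 − 1)·0.259 = 1 + 6.216 = 7.216.

7.22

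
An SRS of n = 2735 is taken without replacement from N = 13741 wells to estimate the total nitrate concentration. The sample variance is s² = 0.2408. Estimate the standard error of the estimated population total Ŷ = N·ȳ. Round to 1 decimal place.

Var(Ŷ) = N²·Var(ȳ) = N²·(1 − n/N)·s²/n.
f = 2735/13741 = 0.19903937; Var(ȳ) = 0.80096063·0.2408/2735 = 7.0519678 × 10^-5.
Var(Ŷ) = 13741² · (7.0519678 × 10^-5) = 13315.179.
SE(Ŷ) = √(13315.179) = 115.4.

115.4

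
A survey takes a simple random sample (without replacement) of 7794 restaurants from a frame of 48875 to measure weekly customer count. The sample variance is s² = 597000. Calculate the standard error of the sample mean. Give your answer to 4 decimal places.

8.0239

Under SRS without replacement, Var(ȳ) = (1 − f)·s²/n with f = n/N = 7794/48875 = 0.15946803.
Var(ȳ) = (1 − 0.15946803)·597000/7794 = 0.84053197·76.597383 = 64.382549.
SE(ȳ) = √(64.382549) = 8.0239.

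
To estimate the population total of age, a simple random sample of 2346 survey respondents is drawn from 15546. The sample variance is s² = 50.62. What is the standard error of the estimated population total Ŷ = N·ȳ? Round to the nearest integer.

2104

Var(Ŷ) = N²·Var(ȳ) = N²·(1 − n/N)·s²/n.
f = 2346/15546 = 0.15090699; Var(ȳ) = 0.84909301·50.62/2346 = 0.01832101.
Var(Ŷ) = 15546² · 0.01832101 = 4.4277872 × 10^6.
SE(Ŷ) = √(4.4277872 × 10^6) = 2104.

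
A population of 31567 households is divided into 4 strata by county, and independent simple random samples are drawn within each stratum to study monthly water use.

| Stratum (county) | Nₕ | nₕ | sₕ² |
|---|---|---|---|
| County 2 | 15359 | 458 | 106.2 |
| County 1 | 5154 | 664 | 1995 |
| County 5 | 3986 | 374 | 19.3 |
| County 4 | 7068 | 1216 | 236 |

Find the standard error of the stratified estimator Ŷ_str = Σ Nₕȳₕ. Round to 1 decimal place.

11461.6

Var(Ŷ_str) = Σₕ Nₕ²(1 − fₕ)sₕ²/nₕ.
County 2: 15359²·(1 − 458/15359)·106.2/458 = 5.3068571 × 10^7.
County 1: 5154²·(1 − 664/5154)·1995/664 = 6.9528935 × 10^7.
County 5: 3986²·(1 − 374/3986)·19.3/374 = 742969.08.
County 4: 7068²·(1 − 1216/7068)·236/1216 = 8.027481 × 10^6.
Sum = 1.3136796 × 10^8.
SE = √(1.3136796 × 10^8) = 11461.6.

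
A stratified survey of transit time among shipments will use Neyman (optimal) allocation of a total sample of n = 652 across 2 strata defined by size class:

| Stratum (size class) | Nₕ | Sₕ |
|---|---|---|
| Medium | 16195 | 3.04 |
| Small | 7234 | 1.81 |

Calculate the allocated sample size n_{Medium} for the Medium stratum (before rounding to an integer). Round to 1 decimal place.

515.0

Neyman allocation: nₕ = n·NₕSₕ / Σⱼ NⱼSⱼ.
Σ NⱼSⱼ = 16195·3.04 + 7234·1.81 = 62326.34.
n_{Medium} = 652·16195·3.04 / 62326.34 = 515.0.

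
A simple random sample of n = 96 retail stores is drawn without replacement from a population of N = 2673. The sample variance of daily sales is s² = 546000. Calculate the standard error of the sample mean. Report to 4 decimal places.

Under SRS without replacement, Var(ȳ) = (1 − f)·s²/n with f = n/N = 96/2673 = 0.03591470.
Var(ȳ) = (1 − 0.03591470)·546000/96 = 0.96408530·5687.5 = 5483.2351.
SE(ȳ) = √(5483.2351) = 74.0489.

74.0489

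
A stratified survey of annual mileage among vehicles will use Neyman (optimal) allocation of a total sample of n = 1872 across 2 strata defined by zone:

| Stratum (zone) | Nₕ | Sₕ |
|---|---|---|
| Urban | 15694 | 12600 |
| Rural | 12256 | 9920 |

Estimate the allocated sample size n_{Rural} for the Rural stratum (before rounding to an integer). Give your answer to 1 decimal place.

712.7

Neyman allocation: nₕ = n·NₕSₕ / Σⱼ NⱼSⱼ.
Σ NⱼSⱼ = 15694·12600 + 12256·9920 = 3.1932392 × 10^8.
n_{Rural} = 1872·12256·9920 / (3.1932392 × 10^8) = 712.7.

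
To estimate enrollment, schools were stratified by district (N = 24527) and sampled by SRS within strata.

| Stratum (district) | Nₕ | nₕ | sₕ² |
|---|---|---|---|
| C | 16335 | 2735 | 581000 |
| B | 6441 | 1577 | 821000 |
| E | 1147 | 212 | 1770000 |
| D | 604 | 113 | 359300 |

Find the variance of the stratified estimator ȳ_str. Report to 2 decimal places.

122.01

Var(ȳ_str) = Σₕ Wₕ²(1 − fₕ)sₕ²/nₕ with Wₕ = Nₕ/N, N = 24527.
C: Wₕ = 0.66600073; term = 0.66600073²·(1 − 0.16743189)·581000/2735 = 78.449104.
B: Wₕ = 0.26260855; term = 0.26260855²·(1 − 0.24483776)·821000/1577 = 27.112494.
E: Wₕ = 0.04676479; term = 0.04676479²·(1 − 0.18482999)·1770000/212 = 14.884134.
D: Wₕ = 0.02462592; term = 0.02462592²·(1 − 0.18708609)·359300/113 = 1.5675029.
Sum = 122.01323.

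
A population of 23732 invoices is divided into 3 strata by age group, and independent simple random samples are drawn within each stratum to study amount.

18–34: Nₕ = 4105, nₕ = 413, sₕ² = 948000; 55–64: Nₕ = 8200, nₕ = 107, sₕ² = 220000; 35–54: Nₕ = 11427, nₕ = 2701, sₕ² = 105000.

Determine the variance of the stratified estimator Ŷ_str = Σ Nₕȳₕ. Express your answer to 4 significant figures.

1.751 × 10^11

Var(Ŷ_str) = Σₕ Nₕ²(1 − fₕ)sₕ²/nₕ.
18–34: 4105²·(1 − 413/4105)·948000/413 = 3.4788295 × 10^10.
55–64: 8200²·(1 − 107/8200)·220000/107 = 1.3644647 × 10^11.
35–54: 11427²·(1 − 2701/11427)·105000/2701 = 3.8762533 × 10^9.
Sum = 1.7511102 × 10^11.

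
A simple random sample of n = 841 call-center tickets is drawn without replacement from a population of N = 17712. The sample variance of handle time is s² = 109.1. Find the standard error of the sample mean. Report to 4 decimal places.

Under SRS without replacement, Var(ȳ) = (1 − f)·s²/n with f = n/N = 841/17712 = 0.04748193.
Var(ȳ) = (1 − 0.04748193)·109.1/841 = 0.95251807·0.12972652 = 0.12356685.
SE(ȳ) = √(0.12356685) = 0.3515.

0.3515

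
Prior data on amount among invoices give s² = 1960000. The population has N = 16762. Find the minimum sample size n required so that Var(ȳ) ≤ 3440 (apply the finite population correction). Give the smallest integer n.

Without fpc, n₀ = s²/D = 1960000/3440 = 569.7674.
With fpc, (1 − n/N)·s²/n ≤ D requires n ≥ n₀/(1 + n₀/N) = 569.7674/(1 + 569.7674/16762) = 551.0368.
Rounding up, n = 552.

552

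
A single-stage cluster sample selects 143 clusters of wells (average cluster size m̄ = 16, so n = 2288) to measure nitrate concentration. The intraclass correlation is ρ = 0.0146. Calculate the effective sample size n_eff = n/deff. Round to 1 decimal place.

deff = 1 + (16 − 1)·0.0146 = 1 + 0.219 = 1.219.
n_eff = 2288 / 1.219 = 1876.9.

1876.9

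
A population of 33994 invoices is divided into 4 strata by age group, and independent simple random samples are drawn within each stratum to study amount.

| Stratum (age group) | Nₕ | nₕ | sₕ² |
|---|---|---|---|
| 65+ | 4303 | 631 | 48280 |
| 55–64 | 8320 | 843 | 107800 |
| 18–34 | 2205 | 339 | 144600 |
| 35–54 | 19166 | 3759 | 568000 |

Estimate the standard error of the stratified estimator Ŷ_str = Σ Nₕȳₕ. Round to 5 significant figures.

Var(Ŷ_str) = Σₕ Nₕ²(1 − fₕ)sₕ²/nₕ.
65+: 4303²·(1 − 631/4303)·48280/631 = 1.20896 × 10^9.
55–64: 8320²·(1 − 843/8320)·107800/843 = 7.9550313 × 10^9.
18–34: 2205²·(1 − 339/2205)·144600/339 = 1.7550473 × 10^9.
35–54: 19166²·(1 − 3759/19166)·568000/3759 = 4.461959 × 10^10.
Sum = 5.5538629 × 10^10.
SE = √(5.5538629 × 10^10) = 235670.

235670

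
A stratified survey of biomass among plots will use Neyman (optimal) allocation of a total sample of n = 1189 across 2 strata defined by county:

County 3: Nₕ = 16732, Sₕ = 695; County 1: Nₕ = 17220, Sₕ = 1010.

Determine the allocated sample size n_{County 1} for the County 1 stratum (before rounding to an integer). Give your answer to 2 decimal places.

Neyman allocation: nₕ = n·NₕSₕ / Σⱼ NⱼSⱼ.
Σ NⱼSⱼ = 16732·695 + 17220·1010 = 2.902094 × 10^7.
n_{County 1} = 1189·17220·1010 / (2.902094 × 10^7) = 712.57.

712.57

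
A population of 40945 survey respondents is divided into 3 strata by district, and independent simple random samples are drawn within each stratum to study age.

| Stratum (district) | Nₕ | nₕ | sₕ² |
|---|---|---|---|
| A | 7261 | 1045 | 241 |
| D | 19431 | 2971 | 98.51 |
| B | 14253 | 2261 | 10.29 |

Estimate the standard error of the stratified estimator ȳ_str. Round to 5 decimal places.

0.11401

Var(ȳ_str) = Σₕ Wₕ²(1 − fₕ)sₕ²/nₕ with Wₕ = Nₕ/N, N = 40945.
A: Wₕ = 0.17733545; term = 0.17733545²·(1 − 0.14391957)·241/1045 = 0.0062087825.
D: Wₕ = 0.47456344; term = 0.47456344²·(1 − 0.15290001)·98.51/2971 = 0.006325588.
B: Wₕ = 0.34810111; term = 0.34810111²·(1 − 0.15863327)·10.29/2261 = 4.6399251 × 10^-4.
Sum = 0.012998363.
SE = √(0.012998363) = 0.11401.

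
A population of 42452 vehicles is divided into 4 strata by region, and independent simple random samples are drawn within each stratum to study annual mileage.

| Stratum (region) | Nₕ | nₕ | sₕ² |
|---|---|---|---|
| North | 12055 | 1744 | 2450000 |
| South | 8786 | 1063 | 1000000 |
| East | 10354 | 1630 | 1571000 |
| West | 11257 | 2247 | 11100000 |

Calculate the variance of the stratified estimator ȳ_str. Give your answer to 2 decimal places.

458.64

Var(ȳ_str) = Σₕ Wₕ²(1 − fₕ)sₕ²/nₕ with Wₕ = Nₕ/N, N = 42452.
North: Wₕ = 0.28396778; term = 0.28396778²·(1 − 0.14467026)·2450000/1744 = 96.892753.
South: Wₕ = 0.20696316; term = 0.20696316²·(1 − 0.12098794)·1000000/1063 = 35.419927.
East: Wₕ = 0.24389899; term = 0.24389899²·(1 − 0.15742708)·1571000/1630 = 48.30767.
West: Wₕ = 0.26517007; term = 0.26517007²·(1 − 0.19960913)·11100000/2247 = 278.01681.
Sum = 458.63716.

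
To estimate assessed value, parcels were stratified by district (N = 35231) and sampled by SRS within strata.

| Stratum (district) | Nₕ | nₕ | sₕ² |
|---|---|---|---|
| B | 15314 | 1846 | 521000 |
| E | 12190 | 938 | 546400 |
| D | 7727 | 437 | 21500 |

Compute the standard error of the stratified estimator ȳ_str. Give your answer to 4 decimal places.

10.6537

Var(ȳ_str) = Σₕ Wₕ²(1 − fₕ)sₕ²/nₕ with Wₕ = Nₕ/N, N = 35231.
B: Wₕ = 0.43467401; term = 0.43467401²·(1 − 0.12054329)·521000/1846 = 46.8973.
E: Wₕ = 0.34600210; term = 0.34600210²·(1 − 0.07694832)·546400/938 = 64.371161.
D: Wₕ = 0.21932389; term = 0.21932389²·(1 − 0.05655494)·21500/437 = 2.2327779.
Sum = 113.50124.
SE = √(113.50124) = 10.6537.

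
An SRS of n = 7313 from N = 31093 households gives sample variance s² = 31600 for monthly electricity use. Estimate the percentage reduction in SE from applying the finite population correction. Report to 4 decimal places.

f = n/N = 7313/31093 = 0.23519763.
SE_no-fpc = √(s²/n) = 2.0787189; SE_fpc = √((1−f)s²/n) = 1.8179016.
Ratio = √(1−f) = 0.87452980. Reduction = 100·(1 − 0.87452980) = 12.5470%.

12.5470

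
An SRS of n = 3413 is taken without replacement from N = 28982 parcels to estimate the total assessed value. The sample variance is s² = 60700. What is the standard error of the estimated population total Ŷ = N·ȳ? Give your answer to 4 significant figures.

114800

Var(Ŷ) = N²·Var(ȳ) = N²·(1 − n/N)·s²/n.
f = 3413/28982 = 0.11776275; Var(ȳ) = 0.88223725·60700/3413 = 15.690537.
Var(Ŷ) = 28982² · 15.690537 = 1.3179366 × 10^10.
SE(Ŷ) = √(1.3179366 × 10^10) = 114800.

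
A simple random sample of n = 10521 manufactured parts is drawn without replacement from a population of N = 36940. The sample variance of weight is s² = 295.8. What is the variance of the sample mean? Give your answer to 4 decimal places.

0.0201

Under SRS without replacement, Var(ȳ) = (1 − f)·s²/n with f = n/N = 10521/36940 = 0.28481321.
Var(ȳ) = (1 − 0.28481321)·295.8/10521 = 0.71518679·0.028115198 = 0.020107618.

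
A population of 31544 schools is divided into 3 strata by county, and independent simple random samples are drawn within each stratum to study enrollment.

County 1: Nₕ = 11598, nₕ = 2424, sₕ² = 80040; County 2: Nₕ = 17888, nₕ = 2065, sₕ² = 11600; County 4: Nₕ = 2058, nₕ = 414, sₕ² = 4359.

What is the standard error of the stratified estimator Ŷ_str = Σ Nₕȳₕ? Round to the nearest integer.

71686

Var(Ŷ_str) = Σₕ Nₕ²(1 − fₕ)sₕ²/nₕ.
County 1: 11598²·(1 − 2424/11598)·80040/2424 = 3.5133086 × 10^9.
County 2: 17888²·(1 − 2065/17888)·11600/2065 = 1.5899686 × 10^9.
County 4: 2058²·(1 − 414/2058)·4359/414 = 3.5623264 × 10^7.
Sum = 5.1389005 × 10^9.
SE = √(5.1389005 × 10^9) = 71686.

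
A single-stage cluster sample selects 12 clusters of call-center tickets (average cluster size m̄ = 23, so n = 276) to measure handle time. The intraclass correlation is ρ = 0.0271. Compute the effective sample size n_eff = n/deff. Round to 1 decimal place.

deff = 1 + (23 − 1)·0.0271 = 1 + 0.5962 = 1.5962.
n_eff = 276 / 1.5962 = 172.9.

172.9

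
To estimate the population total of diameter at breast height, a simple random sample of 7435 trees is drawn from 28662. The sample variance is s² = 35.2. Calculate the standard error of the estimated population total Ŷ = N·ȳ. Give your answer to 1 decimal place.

1697.2

Var(Ŷ) = N²·Var(ȳ) = N²·(1 − n/N)·s²/n.
f = 7435/28662 = 0.25940269; Var(ȳ) = 0.74059731·35.2/7435 = 0.0035062576.
Var(Ŷ) = 28662² · 0.0035062576 = 2.8804265 × 10^6.
SE(Ŷ) = √(2.8804265 × 10^6) = 1697.2.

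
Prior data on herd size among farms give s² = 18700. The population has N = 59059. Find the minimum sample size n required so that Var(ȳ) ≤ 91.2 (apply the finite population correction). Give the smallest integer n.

205

Without fpc, n₀ = s²/D = 18700/91.2 = 205.0439.
With fpc, (1 − n/N)·s²/n ≤ D requires n ≥ n₀/(1 + n₀/N) = 205.0439/(1 + 205.0439/59059) = 204.3345.
Rounding up, n = 205.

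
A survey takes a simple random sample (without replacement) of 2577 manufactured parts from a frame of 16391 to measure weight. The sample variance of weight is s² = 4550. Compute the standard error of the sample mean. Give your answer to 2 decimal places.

1.22

Under SRS without replacement, Var(ȳ) = (1 − f)·s²/n with f = n/N = 2577/16391 = 0.15722043.
Var(ȳ) = (1 − 0.15722043)·4550/2577 = 0.84277957·1.7656189 = 1.4880276.
SE(ȳ) = √(1.4880276) = 1.22.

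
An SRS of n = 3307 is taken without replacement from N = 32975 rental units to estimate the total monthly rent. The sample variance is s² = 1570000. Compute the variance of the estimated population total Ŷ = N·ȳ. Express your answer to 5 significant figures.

Var(Ŷ) = N²·Var(ȳ) = N²·(1 − n/N)·s²/n.
f = 3307/32975 = 0.10028810; Var(ȳ) = 0.89971190·1570000/3307 = 427.1387.
Var(Ŷ) = 32975² · 427.1387 = 4.6444953 × 10^11.

4.6445 × 10^11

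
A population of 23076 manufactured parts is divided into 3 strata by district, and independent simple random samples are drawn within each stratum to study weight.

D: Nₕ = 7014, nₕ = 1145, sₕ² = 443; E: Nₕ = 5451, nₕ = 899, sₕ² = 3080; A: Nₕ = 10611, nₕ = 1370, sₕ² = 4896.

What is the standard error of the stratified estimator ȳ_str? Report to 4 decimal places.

Var(ȳ_str) = Σₕ Wₕ²(1 − fₕ)sₕ²/nₕ with Wₕ = Nₕ/N, N = 23076.
D: Wₕ = 0.30395216; term = 0.30395216²·(1 − 0.16324494)·443/1145 = 0.029909355.
E: Wₕ = 0.23621945; term = 0.23621945²·(1 − 0.16492387)·3080/899 = 0.15964246.
A: Wₕ = 0.45982839; term = 0.45982839²·(1 − 0.12911130)·4896/1370 = 0.65807451.
Sum = 0.84762633.
SE = √(0.84762633) = 0.9207.

0.9207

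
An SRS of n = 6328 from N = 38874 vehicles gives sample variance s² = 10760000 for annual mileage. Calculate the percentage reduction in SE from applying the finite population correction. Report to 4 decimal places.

f = n/N = 6328/38874 = 0.16278232.
SE_no-fpc = √(s²/n) = 41.235655; SE_fpc = √((1−f)s²/n) = 37.73046.
Ratio = √(1−f) = 0.91499600. Reduction = 100·(1 − 0.91499600) = 8.5004%.

8.5004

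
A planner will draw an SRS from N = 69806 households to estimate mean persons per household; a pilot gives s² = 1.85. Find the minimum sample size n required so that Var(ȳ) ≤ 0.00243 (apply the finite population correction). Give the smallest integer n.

Without fpc, n₀ = s²/D = 1.85/0.00243 = 761.3169.
With fpc, (1 − n/N)·s²/n ≤ D requires n ≥ n₀/(1 + n₀/N) = 761.3169/(1 + 761.3169/69806) = 753.1034.
Rounding up, n = 754.

754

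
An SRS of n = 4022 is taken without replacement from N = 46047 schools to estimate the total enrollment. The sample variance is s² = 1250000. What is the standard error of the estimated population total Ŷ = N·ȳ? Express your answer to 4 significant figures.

775500

Var(Ŷ) = N²·Var(ȳ) = N²·(1 − n/N)·s²/n.
f = 4022/46047 = 0.08734554; Var(ȳ) = 0.91265446·1250000/4022 = 283.64447.
Var(Ŷ) = 46047² · 283.64447 = 6.014188 × 10^11.
SE(Ŷ) = √(6.014188 × 10^11) = 775500.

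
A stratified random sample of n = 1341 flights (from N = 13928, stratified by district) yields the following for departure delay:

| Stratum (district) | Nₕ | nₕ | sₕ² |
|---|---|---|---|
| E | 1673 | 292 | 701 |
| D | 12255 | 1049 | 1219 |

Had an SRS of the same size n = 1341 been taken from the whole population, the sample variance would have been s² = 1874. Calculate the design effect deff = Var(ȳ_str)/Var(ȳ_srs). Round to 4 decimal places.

Var(ȳ_str) = Σ Wₕ²(1−fₕ)sₕ²/nₕ with Wₕ = Nₕ/13928:
  E: (1673/13928)²·(1−292/1673)·701/292 = 0.02859218
  D: (12255/13928)²·(1−1049/12255)·1219/1049 = 0.82264912
  → Var(ȳ_str) = 0.8512413.
Var(ȳ_srs) = (1 − 1341/13928)·1874/1341 = 1.2629155.
deff = 0.8512413 / 1.2629155 = 0.6740.

0.6740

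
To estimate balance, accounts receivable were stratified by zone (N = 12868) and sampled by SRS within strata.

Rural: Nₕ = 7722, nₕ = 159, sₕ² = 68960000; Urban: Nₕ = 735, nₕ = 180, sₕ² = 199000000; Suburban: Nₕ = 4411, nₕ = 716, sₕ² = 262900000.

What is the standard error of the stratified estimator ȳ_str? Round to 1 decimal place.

Var(ȳ_str) = Σₕ Wₕ²(1 − fₕ)sₕ²/nₕ with Wₕ = Nₕ/N, N = 12868.
Rural: Wₕ = 0.60009325; term = 0.60009325²·(1 − 0.02059052)·68960000/159 = 152968.47.
Urban: Wₕ = 0.05711843; term = 0.05711843²·(1 − 0.24489796)·199000000/180 = 2723.5716.
Suburban: Wₕ = 0.34278831; term = 0.34278831²·(1 − 0.16232147)·262900000/716 = 36141.565.
Sum = 191833.61.
SE = √(191833.61) = 438.0.

438.0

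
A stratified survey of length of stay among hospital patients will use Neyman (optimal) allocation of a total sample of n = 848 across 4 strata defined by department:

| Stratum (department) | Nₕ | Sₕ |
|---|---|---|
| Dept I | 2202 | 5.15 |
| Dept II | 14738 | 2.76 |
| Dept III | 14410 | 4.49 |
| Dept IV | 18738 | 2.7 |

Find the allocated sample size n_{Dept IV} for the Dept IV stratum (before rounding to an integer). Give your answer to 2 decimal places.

Neyman allocation: nₕ = n·NₕSₕ / Σⱼ NⱼSⱼ.
Σ NⱼSⱼ = 2202·5.15 + 14738·2.76 + 14410·4.49 + 18738·2.7 = 167310.68.
n_{Dept IV} = 848·18738·2.7 / 167310.68 = 256.42.

256.42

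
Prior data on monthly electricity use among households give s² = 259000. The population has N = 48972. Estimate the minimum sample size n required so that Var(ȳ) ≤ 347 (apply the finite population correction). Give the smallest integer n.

Without fpc, n₀ = s²/D = 259000/347 = 746.3977.
With fpc, (1 − n/N)·s²/n ≤ D requires n ≥ n₀/(1 + n₀/N) = 746.3977/(1 + 746.3977/48972) = 735.1924.
Rounding up, n = 736.

736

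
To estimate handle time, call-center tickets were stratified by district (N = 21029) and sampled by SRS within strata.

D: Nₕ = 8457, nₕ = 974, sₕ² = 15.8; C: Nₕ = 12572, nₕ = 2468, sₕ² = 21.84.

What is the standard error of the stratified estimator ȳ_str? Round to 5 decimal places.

0.06974

Var(ȳ_str) = Σₕ Wₕ²(1 − fₕ)sₕ²/nₕ with Wₕ = Nₕ/N, N = 21029.
D: Wₕ = 0.40215892; term = 0.40215892²·(1 − 0.11517086)·15.8/974 = 0.0023214159.
C: Wₕ = 0.59784108; term = 0.59784108²·(1 − 0.19630926)·21.84/2468 = 0.0025419555.
Sum = 0.0048633714.
SE = √(0.0048633714) = 0.06974.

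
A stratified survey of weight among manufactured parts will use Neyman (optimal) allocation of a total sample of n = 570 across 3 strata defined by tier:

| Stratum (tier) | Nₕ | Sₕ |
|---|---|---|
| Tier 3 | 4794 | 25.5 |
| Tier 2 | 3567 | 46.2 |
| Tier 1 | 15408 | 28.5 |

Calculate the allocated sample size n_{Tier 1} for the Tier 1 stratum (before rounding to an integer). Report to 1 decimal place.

344.7

Neyman allocation: nₕ = n·NₕSₕ / Σⱼ NⱼSⱼ.
Σ NⱼSⱼ = 4794·25.5 + 3567·46.2 + 15408·28.5 = 726170.4.
n_{Tier 1} = 570·15408·28.5 / 726170.4 = 344.7.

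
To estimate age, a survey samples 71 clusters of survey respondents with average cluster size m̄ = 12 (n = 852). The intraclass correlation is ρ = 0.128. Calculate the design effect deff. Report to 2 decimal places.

2.41

deff = 1 + (12 − 1)·0.128 = 1 + 1.408 = 2.408.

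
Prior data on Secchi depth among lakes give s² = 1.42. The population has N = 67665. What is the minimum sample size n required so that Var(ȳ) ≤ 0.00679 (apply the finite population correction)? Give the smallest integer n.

209

Without fpc, n₀ = s²/D = 1.42/0.00679 = 209.1311.
With fpc, (1 − n/N)·s²/n ≤ D requires n ≥ n₀/(1 + n₀/N) = 209.1311/(1 + 209.1311/67665) = 208.4867.
Rounding up, n = 209.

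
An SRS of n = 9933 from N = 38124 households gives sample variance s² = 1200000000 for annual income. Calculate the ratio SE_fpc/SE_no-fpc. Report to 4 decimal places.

0.8599

f = n/N = 9933/38124 = 0.26054454.
SE_no-fpc = √(s²/n) = 347.5765; SE_fpc = √((1−f)s²/n) = 298.88658.
Ratio = √(1−f) = 0.85991596.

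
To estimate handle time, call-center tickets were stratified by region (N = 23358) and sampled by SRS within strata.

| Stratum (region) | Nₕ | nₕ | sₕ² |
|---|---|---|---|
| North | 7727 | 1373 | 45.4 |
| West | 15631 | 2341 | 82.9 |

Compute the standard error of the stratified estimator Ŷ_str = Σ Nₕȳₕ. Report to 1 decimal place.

Var(Ŷ_str) = Σₕ Nₕ²(1 − fₕ)sₕ²/nₕ.
North: 7727²·(1 − 1373/7727)·45.4/1373 = 1.6234669 × 10^6.
West: 15631²·(1 − 2341/15631)·82.9/2341 = 7.356392 × 10^6.
Sum = 8.9798589 × 10^6.
SE = √(8.9798589 × 10^6) = 2996.6.

2996.6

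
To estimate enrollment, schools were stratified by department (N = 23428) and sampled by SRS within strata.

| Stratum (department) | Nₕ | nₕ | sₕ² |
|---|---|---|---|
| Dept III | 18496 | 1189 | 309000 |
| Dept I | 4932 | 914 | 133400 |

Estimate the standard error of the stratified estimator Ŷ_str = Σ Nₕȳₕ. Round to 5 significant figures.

Var(Ŷ_str) = Σₕ Nₕ²(1 − fₕ)sₕ²/nₕ.
Dept III: 18496²·(1 − 1189/18496)·309000/1189 = 8.3190979 × 10^10.
Dept I: 4932²·(1 − 914/4932)·133400/914 = 2.8922953 × 10^9.
Sum = 8.6083274 × 10^10.
SE = √(8.6083274 × 10^10) = 293400.

293400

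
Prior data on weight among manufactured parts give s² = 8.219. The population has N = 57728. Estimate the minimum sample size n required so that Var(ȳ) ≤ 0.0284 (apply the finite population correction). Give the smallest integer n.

288

Without fpc, n₀ = s²/D = 8.219/0.0284 = 289.4014.
With fpc, (1 − n/N)·s²/n ≤ D requires n ≥ n₀/(1 + n₀/N) = 289.4014/(1 + 289.4014/57728) = 287.9578.
Rounding up, n = 288.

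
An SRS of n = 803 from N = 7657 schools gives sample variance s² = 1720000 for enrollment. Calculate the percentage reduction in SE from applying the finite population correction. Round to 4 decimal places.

f = n/N = 803/7657 = 0.10487136.
SE_no-fpc = √(s²/n) = 46.281396; SE_fpc = √((1−f)s²/n) = 43.787402.
Ratio = √(1−f) = 0.94611238. Reduction = 100·(1 − 0.94611238) = 5.3888%.

5.3888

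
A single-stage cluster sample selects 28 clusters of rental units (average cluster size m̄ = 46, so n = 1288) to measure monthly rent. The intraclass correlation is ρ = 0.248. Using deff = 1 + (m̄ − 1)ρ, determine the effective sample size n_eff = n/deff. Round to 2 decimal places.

deff = 1 + (46 − 1)·0.248 = 1 + 11.16 = 12.16.
n_eff = 1288 / 12.16 = 105.92.

105.92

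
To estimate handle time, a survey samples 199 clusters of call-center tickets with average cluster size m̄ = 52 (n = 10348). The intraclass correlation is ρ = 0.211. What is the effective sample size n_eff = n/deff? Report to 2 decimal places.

deff = 1 + (52 − 1)·0.211 = 1 + 10.761 = 11.761.
n_eff = 10348 / 11.761 = 879.86.

879.86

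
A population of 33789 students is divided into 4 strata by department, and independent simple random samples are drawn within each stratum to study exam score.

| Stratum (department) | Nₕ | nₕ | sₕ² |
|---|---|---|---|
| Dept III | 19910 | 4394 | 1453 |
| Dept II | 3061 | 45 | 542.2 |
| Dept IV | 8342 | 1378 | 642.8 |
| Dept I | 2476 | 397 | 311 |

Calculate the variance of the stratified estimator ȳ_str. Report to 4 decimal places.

0.2142

Var(ȳ_str) = Σₕ Wₕ²(1 − fₕ)sₕ²/nₕ with Wₕ = Nₕ/N, N = 33789.
Dept III: Wₕ = 0.58924502; term = 0.58924502²·(1 − 0.22069312)·1453/4394 = 0.089475867.
Dept II: Wₕ = 0.09059161; term = 0.09059161²·(1 − 0.01470108)·542.2/45 = 0.097429615.
Dept IV: Wₕ = 0.24688508; term = 0.24688508²·(1 − 0.16518820)·642.8/1378 = 0.023735857.
Dept I: Wₕ = 0.07327829; term = 0.07327829²·(1 − 0.16033926)·311/397 = 0.0035320296.
Sum = 0.21417337.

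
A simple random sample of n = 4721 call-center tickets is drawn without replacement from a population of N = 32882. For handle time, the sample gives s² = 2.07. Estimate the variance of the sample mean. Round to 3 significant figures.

3.76 × 10^-4

Under SRS without replacement, Var(ȳ) = (1 − f)·s²/n with f = n/N = 4721/32882 = 0.14357399.
Var(ȳ) = (1 − 0.14357399)·2.07/4721 = 0.85642601·4.3846643 × 10^-4 = 3.7551405 × 10^-4.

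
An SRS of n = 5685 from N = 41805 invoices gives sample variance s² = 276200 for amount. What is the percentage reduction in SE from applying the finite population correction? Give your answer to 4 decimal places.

7.0478

f = n/N = 5685/41805 = 0.13598852.
SE_no-fpc = √(s²/n) = 6.9702219; SE_fpc = √((1−f)s²/n) = 6.4789758.
Ratio = √(1−f) = 0.92952218. Reduction = 100·(1 − 0.92952218) = 7.0478%.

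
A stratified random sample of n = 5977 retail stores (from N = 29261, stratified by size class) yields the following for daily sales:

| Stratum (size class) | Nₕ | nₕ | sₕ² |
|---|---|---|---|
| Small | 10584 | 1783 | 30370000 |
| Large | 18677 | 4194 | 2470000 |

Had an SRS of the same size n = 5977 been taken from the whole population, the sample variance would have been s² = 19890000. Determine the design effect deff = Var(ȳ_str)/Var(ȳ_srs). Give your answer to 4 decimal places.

Var(ȳ_str) = Σ Wₕ²(1−fₕ)sₕ²/nₕ with Wₕ = Nₕ/29261:
  Small: (10584/29261)²·(1−1783/10584)·30370000/1783 = 1853.092
  Large: (18677/29261)²·(1−4194/18677)·2470000/4194 = 186.06121
  → Var(ȳ_str) = 2039.1532.
Var(ȳ_srs) = (1 − 5977/29261)·19890000/5977 = 2648.012.
deff = 2039.1532 / 2648.012 = 0.7701.

0.7701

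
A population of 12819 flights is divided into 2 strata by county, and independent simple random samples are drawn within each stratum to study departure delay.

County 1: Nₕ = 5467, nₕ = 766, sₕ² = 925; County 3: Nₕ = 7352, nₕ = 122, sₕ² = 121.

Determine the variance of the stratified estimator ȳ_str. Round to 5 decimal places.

0.50968

Var(ȳ_str) = Σₕ Wₕ²(1 − fₕ)sₕ²/nₕ with Wₕ = Nₕ/N, N = 12819.
County 1: Wₕ = 0.42647632; term = 0.42647632²·(1 − 0.14011341)·925/766 = 0.18886174.
County 3: Wₕ = 0.57352368; term = 0.57352368²·(1 − 0.01659412)·121/122 = 0.32081971.
Sum = 0.50968145.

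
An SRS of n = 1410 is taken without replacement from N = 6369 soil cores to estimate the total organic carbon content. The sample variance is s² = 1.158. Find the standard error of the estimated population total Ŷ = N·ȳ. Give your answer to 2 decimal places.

161.06

Var(Ŷ) = N²·Var(ȳ) = N²·(1 − n/N)·s²/n.
f = 1410/6369 = 0.22138483; Var(ȳ) = 0.77861517·1.158/1410 = 6.3945841 × 10^-4.
Var(Ŷ) = 6369² · (6.3945841 × 10^-4) = 25939.094.
SE(Ŷ) = √(25939.094) = 161.06.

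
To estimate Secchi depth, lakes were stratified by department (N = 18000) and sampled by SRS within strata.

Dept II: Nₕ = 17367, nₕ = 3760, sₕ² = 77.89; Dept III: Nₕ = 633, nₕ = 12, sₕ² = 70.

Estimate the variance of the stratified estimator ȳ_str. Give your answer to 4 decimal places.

0.0222

Var(ȳ_str) = Σₕ Wₕ²(1 − fₕ)sₕ²/nₕ with Wₕ = Nₕ/N, N = 18000.
Dept II: Wₕ = 0.96483333; term = 0.96483333²·(1 − 0.21650256)·77.89/3760 = 0.015109011.
Dept III: Wₕ = 0.03516667; term = 0.03516667²·(1 − 0.01895735)·70/12 = 0.0070772917.
Sum = 0.022186303.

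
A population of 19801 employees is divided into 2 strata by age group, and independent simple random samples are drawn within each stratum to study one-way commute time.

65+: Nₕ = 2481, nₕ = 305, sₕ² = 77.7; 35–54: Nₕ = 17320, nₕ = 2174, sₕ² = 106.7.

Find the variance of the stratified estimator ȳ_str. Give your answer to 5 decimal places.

0.03635

Var(ȳ_str) = Σₕ Wₕ²(1 − fₕ)sₕ²/nₕ with Wₕ = Nₕ/N, N = 19801.
65+: Wₕ = 0.12529670; term = 0.12529670²·(1 − 0.12293430)·77.7/305 = 0.0035077819.
35–54: Wₕ = 0.87470330; term = 0.87470330²·(1 − 0.12551963)·106.7/2174 = 0.032837983.
Sum = 0.036345765.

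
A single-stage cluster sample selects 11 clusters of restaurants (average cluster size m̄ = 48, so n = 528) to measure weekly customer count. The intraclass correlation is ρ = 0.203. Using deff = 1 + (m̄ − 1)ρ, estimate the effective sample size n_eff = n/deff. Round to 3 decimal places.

deff = 1 + (48 − 1)·0.203 = 1 + 9.541 = 10.541.
n_eff = 528 / 10.541 = 50.090.

50.090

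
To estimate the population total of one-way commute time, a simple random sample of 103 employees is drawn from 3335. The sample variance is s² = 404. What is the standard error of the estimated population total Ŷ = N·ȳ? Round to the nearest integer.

6502

Var(Ŷ) = N²·Var(ȳ) = N²·(1 − n/N)·s²/n.
f = 103/3335 = 0.03088456; Var(ȳ) = 0.96911544·404/103 = 3.8011907.
Var(Ŷ) = 3335² · 3.8011907 = 4.2277698 × 10^7.
SE(Ŷ) = √(4.2277698 × 10^7) = 6502.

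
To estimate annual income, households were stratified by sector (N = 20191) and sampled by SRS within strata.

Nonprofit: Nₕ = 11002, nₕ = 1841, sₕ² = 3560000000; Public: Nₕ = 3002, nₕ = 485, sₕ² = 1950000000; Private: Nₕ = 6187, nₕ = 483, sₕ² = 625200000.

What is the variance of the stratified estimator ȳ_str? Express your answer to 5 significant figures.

664640

Var(ȳ_str) = Σₕ Wₕ²(1 − fₕ)sₕ²/nₕ with Wₕ = Nₕ/N, N = 20191.
Nonprofit: Wₕ = 0.54489624; term = 0.54489624²·(1 − 0.16733321)·3560000000/1841 = 478073.95.
Public: Wₕ = 0.14868010; term = 0.14868010²·(1 − 0.16155896)·1950000000/485 = 74519.704.
Private: Wₕ = 0.30642365; term = 0.30642365²·(1 − 0.07806691)·625200000/483 = 112051.02.
Sum = 664644.67.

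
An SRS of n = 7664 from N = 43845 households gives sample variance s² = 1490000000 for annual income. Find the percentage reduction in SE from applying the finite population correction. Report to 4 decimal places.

f = n/N = 7664/43845 = 0.17479758.
SE_no-fpc = √(s²/n) = 440.92567; SE_fpc = √((1−f)s²/n) = 400.53976.
Ratio = √(1−f) = 0.90840653. Reduction = 100·(1 − 0.90840653) = 9.1593%.

9.1593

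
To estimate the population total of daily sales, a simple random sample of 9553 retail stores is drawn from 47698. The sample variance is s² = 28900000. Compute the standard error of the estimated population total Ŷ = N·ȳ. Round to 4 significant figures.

2.346 × 10^6

Var(Ŷ) = N²·Var(ȳ) = N²·(1 − n/N)·s²/n.
f = 9553/47698 = 0.20028093; Var(ȳ) = 0.79971907·28900000/9553 = 2419.3323.
Var(Ŷ) = 47698² · 2419.3323 = 5.504221 × 10^12.
SE(Ŷ) = √(5.504221 × 10^12) = 2.346 × 10^6.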